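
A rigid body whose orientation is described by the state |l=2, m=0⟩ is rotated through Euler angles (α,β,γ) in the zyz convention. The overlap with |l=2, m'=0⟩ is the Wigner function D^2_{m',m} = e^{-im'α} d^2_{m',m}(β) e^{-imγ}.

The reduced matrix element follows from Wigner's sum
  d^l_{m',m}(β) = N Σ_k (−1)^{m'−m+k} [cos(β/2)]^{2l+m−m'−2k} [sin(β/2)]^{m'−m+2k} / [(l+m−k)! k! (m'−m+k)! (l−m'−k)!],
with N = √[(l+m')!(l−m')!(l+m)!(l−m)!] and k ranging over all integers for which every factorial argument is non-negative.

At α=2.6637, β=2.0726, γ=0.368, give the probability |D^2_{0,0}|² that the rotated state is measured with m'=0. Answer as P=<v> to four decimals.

P=0.0234

D^2_{0,0}(2.6637,2.0726,0.368) = e^{-i·0·2.6637}·d^2_{0,0}(2.0726)·e^{-i·0·0.368}. Compute d first:
With c≡cos(β/2)=0.509408 and s≡sin(β/2)=0.860525, N=[2·2·2·2]^{1/2}=4.000000
k: max(0,(0)−(0))=0 … min(2+(0),2−(0))=2
  k=0: (−1)^0·4.0000/(4)·0.5094^4·0.8605^0 = +0.067338
  k=1: (−1)^1·4.0000/(1)·0.5094^2·0.8605^2 = -0.768632
  k=2: (−1)^2·4.0000/(4)·0.5094^0·0.8605^4 = +0.548346
d^2_{0,0}(2.0726) = +0.067338 -0.768632 +0.548346 = -0.152947
|D^2_{0,0}|² = |d^2_{0,0}(β)|² = (-0.152947)² = 0.023393 (the z-rotation phases have unit modulus)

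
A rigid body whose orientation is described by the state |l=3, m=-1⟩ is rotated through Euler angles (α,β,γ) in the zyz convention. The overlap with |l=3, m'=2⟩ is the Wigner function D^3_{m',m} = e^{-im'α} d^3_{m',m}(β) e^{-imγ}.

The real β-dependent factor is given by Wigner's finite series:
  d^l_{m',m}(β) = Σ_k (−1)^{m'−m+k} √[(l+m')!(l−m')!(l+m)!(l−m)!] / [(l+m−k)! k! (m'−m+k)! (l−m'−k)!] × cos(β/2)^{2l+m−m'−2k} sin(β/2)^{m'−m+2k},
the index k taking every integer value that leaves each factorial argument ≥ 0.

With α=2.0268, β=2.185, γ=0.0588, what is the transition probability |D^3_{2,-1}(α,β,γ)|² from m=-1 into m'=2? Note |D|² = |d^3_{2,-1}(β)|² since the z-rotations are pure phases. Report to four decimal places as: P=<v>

D^3_{2,-1}(2.0268,2.185,0.0588) = e^{-i·2·2.0268}·d^3_{2,-1}(2.185)·e^{-i·-1·0.0588}. Compute d first:
c=cos(2.185/2)=0.460267, s=sin(2.185/2)=0.887780; N=√[120·1·2·24]=75.894664
Admissible k: 0..1 (factorial args all ≥0)
  k=0: (−1)^3·75.8947/(12)·0.4603^3·0.8878^3 = -0.431496
  k=1: (−1)^4·75.8947/(24)·0.4603^1·0.8878^5 = +0.802671
d^3_{2,-1}(2.185) = -0.431496 +0.802671 = +0.371175
|D^3_{2,-1}|² = |d^3_{2,-1}(β)|² = (+0.371175)² = 0.137771 (the z-rotation phases have unit modulus)

P=0.1378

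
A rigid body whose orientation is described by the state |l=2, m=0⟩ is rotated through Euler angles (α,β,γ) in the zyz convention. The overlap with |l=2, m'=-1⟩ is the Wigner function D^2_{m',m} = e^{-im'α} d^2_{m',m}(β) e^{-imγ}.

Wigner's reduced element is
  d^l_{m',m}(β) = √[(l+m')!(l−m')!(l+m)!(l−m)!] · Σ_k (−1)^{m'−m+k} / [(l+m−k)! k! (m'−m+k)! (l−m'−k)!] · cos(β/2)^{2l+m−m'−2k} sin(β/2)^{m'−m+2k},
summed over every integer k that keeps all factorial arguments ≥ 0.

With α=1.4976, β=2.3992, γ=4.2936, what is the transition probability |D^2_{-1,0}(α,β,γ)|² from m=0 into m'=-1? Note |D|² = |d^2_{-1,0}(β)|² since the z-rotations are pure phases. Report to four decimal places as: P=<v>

P=0.3722

First d^2_{-1,0}(β=2.3992), then the phase factors e^{-i(-1)α} and e^{-i(0)γ}:
With c≡cos(β/2)=0.362731 and s≡sin(β/2)=0.931894, N=[1·6·2·2]^{1/2}=4.898979
Admissible k: 1..2 (factorial args all ≥0)
  k=1: (−1)^0·4.8990/(2)·0.3627^3·0.9319^1 = +0.108942
  k=2: (−1)^1·4.8990/(2)·0.3627^1·0.9319^3 = -0.719050
d^2_{-1,0}(2.3992) = +0.108942 -0.719050 = -0.610109
|D^2_{-1,0}|² = |d^2_{-1,0}(β)|² = (-0.610109)² = 0.372233 (the z-rotation phases have unit modulus)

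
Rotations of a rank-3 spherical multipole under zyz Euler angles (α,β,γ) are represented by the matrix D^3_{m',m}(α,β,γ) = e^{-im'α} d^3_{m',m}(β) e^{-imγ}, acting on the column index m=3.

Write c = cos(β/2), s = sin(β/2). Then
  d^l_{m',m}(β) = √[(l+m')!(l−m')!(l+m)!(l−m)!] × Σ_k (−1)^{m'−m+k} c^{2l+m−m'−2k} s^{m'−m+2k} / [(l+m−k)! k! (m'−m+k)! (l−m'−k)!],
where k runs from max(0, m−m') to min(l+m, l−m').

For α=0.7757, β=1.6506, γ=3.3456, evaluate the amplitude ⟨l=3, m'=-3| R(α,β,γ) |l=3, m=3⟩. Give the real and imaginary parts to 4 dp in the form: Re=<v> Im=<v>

Split into d^3_{-3,3}(β=1.6506) × two z-phases.
c=cos(1.6506/2)=0.678337, s=sin(1.6506/2)=0.734751; N=√[1·720·720·1]=720.000000
k∈{6} keeps every argument non-negative
  k=6: (−1)^0·720.0000/(720)·0.6783^0·0.7348^6 = +0.157341
d^3_{-3,3}(1.6506) = +0.157341
D = (-0.686238+0.727378i)·(+0.157341)·(-0.818488+0.574524i) = +0.022623-0.155706i

Re=0.0226 Im=-0.1557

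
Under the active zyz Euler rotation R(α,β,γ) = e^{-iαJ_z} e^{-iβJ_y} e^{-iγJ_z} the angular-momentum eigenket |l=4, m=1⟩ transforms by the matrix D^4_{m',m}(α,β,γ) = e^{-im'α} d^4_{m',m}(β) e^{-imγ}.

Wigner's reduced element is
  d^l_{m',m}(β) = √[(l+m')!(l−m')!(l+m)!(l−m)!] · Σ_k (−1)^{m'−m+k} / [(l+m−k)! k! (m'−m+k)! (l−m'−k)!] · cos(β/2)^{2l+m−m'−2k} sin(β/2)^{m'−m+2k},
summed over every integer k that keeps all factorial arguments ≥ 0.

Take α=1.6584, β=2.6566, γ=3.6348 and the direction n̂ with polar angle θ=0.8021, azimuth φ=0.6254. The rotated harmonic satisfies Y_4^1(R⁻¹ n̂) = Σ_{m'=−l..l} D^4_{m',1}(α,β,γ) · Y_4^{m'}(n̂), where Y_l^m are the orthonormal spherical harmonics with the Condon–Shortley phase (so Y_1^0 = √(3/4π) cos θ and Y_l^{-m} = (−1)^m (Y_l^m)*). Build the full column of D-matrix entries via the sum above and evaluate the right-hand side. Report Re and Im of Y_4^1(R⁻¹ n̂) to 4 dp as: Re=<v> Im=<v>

Need the full column D^4_{m',1} for m'=−4..4 at α=1.6584, β=2.6566, γ=3.6348.
cos(β/2)=0.240127, sin(β/2)=0.970742
d^4_{-4,1}: single k=5 term ⇒ +0.089317;  D = -0.088408+0.012710i
d^4_{-3,1}: k∈[4..5] ⇒ +0.039057 -0.382977 = -0.343920;  D = -0.078539-0.334833i
d^4_{-2,1}: k∈[3..5] ⇒ +0.010328 -0.253189 +0.827565 = +0.584704;  D = +0.555388-0.182818i
d^4_{-1,1}: k∈[2..5] ⇒ +0.001807 -0.088572 +0.723759 -0.788550 = -0.151557;  D = +0.059800+0.139260i
d^4_{0,1}: k∈[1..4] ⇒ +0.000200 -0.019597 +0.320262 -0.872330 = -0.571464;  D = +0.503357-0.270562i
d^4_{1,1}: k∈[0..3] ⇒ +0.000011 -0.002710 +0.088572 -0.482506 = -0.396632;  D = -0.217633-0.331592i
d^4_{2,1}: k∈[0..2] ⇒ -0.000190 +0.015492 -0.168793 = -0.153490;  D = -0.120460+0.095124i
d^4_{3,1}: k∈[0..1] ⇒ +0.001434 -0.039057 = -0.037623;  D = +0.025810+0.027373i
d^4_{4,1}: single k=0 term ⇒ -0.005465;  D = +0.003633-0.004083i
Y_4^{m'}(θ=0.8021,φ=0.6254) and Σ D·Y over m':
  (-0.0884+0.0127i)·(-0.0948-0.0706i)  (-0.0785-0.3348i)·(-0.0972-0.3082i)  (+0.5554-0.1828i)·(+0.1296-0.3910i)  (+0.0598+0.1393i)·(+0.0734-0.0530i)  (+0.5034-0.2706i)·(-0.3516+0.0000i)  (-0.2176-0.3316i)·(-0.0734-0.0530i)  (-0.1205+0.0951i)·(+0.1296+0.3910i)  (+0.0258+0.0274i)·(+0.0972-0.3082i)  (+0.0036-0.0041i)·(-0.0948+0.0706i)
Y_4^1(R⁻¹ n̂) = -0.294540-0.080423i

Re=-0.2945 Im=-0.0804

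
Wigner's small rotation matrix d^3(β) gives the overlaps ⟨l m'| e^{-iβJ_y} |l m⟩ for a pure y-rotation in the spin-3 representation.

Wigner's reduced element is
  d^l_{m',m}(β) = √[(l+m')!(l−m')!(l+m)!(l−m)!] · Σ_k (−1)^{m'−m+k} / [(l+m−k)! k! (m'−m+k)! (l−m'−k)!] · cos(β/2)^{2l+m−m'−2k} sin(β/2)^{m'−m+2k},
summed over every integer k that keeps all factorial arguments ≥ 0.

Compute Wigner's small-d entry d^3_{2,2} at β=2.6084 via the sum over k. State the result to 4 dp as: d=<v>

d=-0.0221

d^3_{2,2}(β=2.6084) via Wigner's sum:
c=cos(2.6084/2)=0.263450, s=sin(2.6084/2)=0.964673; N=√[120·1·120·1]=120.000000
k: max(0,(2)−(2))=0 … min(3+(2),3−(2))=1
  k=0: (−1)^0·120.0000/(120)·0.2634^6·0.9647^0 = +0.000334
  k=1: (−1)^1·120.0000/(24)·0.2634^4·0.9647^2 = -0.022414
d^3_{2,2}(2.6084) = +0.000334 -0.022414 = -0.022080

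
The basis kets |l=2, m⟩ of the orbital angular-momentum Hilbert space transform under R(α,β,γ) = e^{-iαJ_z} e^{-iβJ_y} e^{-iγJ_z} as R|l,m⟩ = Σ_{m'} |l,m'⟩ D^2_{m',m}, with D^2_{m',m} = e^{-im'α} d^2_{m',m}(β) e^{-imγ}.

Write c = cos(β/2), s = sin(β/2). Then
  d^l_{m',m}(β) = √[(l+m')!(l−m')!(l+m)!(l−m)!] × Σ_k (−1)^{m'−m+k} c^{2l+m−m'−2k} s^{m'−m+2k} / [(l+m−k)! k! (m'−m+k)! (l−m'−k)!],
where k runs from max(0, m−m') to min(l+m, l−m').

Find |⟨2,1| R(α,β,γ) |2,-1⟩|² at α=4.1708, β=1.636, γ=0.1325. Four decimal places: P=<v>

P=0.2145

Split into d^2_{1,-1}(β=1.636) × two z-phases.
With c≡cos(β/2)=0.683682 and s≡sin(β/2)=0.729780, N=[6·1·1·6]^{1/2}=6.000000
The bounds max(0,m−m')=0 and min(l+m,l−m')=1 give 2 terms
  k=0: (−1)^2·6.0000/(2)·0.6837^2·0.7298^2 = +0.746816
  k=1: (−1)^3·6.0000/(6)·0.6837^0·0.7298^4 = -0.283640
d^2_{1,-1}(1.636) = +0.746816 -0.283640 = +0.463176
|D^2_{1,-1}|² = |d^2_{1,-1}(β)|² = (+0.463176)² = 0.214532 (the z-rotation phases have unit modulus)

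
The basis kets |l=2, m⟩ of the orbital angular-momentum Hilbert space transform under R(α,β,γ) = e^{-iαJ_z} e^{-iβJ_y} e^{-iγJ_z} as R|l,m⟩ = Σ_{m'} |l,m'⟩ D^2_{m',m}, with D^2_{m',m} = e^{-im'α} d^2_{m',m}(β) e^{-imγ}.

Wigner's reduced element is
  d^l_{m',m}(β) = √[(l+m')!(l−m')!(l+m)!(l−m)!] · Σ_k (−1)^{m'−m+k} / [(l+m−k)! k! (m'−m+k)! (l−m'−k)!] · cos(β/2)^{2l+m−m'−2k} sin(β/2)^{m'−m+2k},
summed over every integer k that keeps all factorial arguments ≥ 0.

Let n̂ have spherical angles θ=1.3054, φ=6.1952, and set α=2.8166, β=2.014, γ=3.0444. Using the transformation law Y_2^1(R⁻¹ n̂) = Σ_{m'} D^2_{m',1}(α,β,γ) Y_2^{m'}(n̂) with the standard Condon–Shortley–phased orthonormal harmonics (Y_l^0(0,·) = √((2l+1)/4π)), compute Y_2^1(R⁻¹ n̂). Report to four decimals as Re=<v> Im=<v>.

Re=-0.1383 Im=0.1553

Need the full column D^2_{m',1} for m'=−2..2 at α=2.8166, β=2.014, γ=3.0444.
cos(β/2)=0.534399, sin(β/2)=0.845232
d^2_{-2,1}: single k=3 term ⇒ +0.645393;  D = -0.549269+0.338874i
d^2_{-1,1}: k∈[2..3] ⇒ +0.612075 -0.510393 = +0.101682;  D = +0.099055-0.022963i
d^2_{0,1}: k∈[1..2] ⇒ +0.315972 -0.790441 = -0.474470;  D = +0.472230+0.046042i
d^2_{1,1}: k∈[0..1] ⇒ +0.081557 -0.612075 = -0.530518;  D = -0.483936-0.217382i
d^2_{2,1}: single k=0 term ⇒ -0.257990;  D = +0.189264+0.175322i
Y_2^{m'}(θ=1.3054,φ=6.1952) and Σ D·Y over m':
  (-0.5493+0.3389i)·(+0.3541+0.0630i)  (+0.0991-0.0230i)·(+0.1948+0.0172i)  (+0.4722+0.0460i)·(-0.2503+0.0000i)  (-0.4839-0.2174i)·(-0.1948+0.0172i)  (+0.1893+0.1753i)·(+0.3541-0.0630i)
Y_2^1(R⁻¹ n̂) = -0.138305+0.155326i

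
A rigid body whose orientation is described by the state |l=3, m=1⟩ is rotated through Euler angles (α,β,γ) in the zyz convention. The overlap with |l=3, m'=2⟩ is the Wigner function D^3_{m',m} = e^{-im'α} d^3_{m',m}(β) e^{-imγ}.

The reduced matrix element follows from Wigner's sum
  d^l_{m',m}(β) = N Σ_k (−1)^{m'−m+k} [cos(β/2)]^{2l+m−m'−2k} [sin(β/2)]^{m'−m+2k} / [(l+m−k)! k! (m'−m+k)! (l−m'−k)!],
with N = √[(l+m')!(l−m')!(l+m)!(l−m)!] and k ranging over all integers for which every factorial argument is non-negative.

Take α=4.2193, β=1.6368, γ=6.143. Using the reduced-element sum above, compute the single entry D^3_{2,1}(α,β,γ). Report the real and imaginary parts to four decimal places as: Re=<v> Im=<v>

Re=-0.1897 Im=-0.3984

Split into d^3_{2,1}(β=1.6368) × two z-phases.
c=cos(1.6368/2)=0.683390, s=sin(1.6368/2)=0.730053; N=√[120·1·24·2]=75.894664
k∈{0,1} keeps every argument non-negative
  k=0: (−1)^1·75.8947/(24)·0.6834^5·0.7301^1 = -0.344111
  k=1: (−1)^2·75.8947/(12)·0.6834^3·0.7301^3 = +0.785416
d^3_{2,1}(1.6368) = -0.344111 +0.785416 = +0.441306
Attach z-rotation phases: D = e^{-i(2)(4.2193)}·(+0.441306)·e^{-i(1)(6.143)} = -0.189738-0.398435i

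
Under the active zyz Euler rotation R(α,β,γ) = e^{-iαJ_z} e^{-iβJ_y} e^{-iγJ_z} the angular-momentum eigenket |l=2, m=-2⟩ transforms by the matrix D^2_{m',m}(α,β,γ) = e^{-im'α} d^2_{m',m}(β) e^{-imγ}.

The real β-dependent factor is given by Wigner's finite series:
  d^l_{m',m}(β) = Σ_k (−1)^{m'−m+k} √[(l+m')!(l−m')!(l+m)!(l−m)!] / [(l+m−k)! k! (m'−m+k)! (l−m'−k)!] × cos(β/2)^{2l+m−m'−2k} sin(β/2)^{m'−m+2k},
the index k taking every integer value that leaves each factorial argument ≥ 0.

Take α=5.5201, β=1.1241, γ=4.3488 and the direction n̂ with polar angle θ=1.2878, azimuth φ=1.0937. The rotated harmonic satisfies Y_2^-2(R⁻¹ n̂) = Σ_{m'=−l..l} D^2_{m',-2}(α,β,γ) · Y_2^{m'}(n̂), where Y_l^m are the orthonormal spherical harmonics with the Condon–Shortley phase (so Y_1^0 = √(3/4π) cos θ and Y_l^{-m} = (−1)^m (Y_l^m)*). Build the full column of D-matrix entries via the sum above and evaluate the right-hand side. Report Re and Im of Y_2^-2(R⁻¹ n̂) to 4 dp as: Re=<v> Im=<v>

Need the full column D^2_{m',-2} for m'=−2..2 at α=5.5201, β=1.1241, γ=4.3488.
cos(β/2)=0.846164, sin(β/2)=0.532922
d^2_{-2,-2}: single k=0 term ⇒ +0.512648;  D = +0.323366+0.397797i
d^2_{-1,-2}: single k=0 term ⇒ -0.645740;  D = +0.051947-0.643647i
d^2_{0,-2}: single k=0 term ⇒ +0.498095;  D = -0.372104+0.331116i
d^2_{1,-2}: single k=0 term ⇒ -0.256139;  D = +0.255974+0.009195i
d^2_{2,-2}: single k=0 term ⇒ +0.080659;  D = -0.056254-0.057805i
Y_2^{m'}(θ=1.2878,φ=1.0937) and Σ D·Y over m':
  (+0.3234+0.3978i)·(-0.2060-0.2906i)  (+0.0519-0.6436i)·(+0.0951-0.1840i)  (-0.3721+0.3311i)·(-0.2416+0.0000i)  (+0.2560+0.0092i)·(-0.0951-0.1840i)  (-0.0563-0.0578i)·(-0.2060+0.2906i)
Y_2^-2(R⁻¹ n̂) = +0.031125-0.379090i

Re=0.0311 Im=-0.3791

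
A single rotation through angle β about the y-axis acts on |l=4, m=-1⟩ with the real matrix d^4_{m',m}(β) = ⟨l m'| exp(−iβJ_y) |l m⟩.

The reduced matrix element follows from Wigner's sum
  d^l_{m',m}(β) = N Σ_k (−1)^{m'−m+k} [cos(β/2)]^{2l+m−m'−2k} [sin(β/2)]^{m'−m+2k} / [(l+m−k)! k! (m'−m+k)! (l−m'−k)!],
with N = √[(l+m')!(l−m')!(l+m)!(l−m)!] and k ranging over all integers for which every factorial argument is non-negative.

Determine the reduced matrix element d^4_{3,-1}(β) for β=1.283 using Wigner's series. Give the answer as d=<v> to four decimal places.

d^4_{3,-1}(β=1.283) via Wigner's sum:
With c≡cos(β/2)=0.801199 and s≡sin(β/2)=0.598398, N=[5040·1·6·120]^{1/2}=1904.940944
The bounds max(0,m−m')=0 and min(l+m,l−m')=1 give 2 terms
  k=0: (−1)^4·1904.9409/(144)·0.8012^4·0.5984^4 = +0.698942
  k=1: (−1)^5·1904.9409/(240)·0.8012^2·0.5984^6 = -0.233933
d^4_{3,-1}(1.283) = +0.698942 -0.233933 = +0.465009

d=0.4650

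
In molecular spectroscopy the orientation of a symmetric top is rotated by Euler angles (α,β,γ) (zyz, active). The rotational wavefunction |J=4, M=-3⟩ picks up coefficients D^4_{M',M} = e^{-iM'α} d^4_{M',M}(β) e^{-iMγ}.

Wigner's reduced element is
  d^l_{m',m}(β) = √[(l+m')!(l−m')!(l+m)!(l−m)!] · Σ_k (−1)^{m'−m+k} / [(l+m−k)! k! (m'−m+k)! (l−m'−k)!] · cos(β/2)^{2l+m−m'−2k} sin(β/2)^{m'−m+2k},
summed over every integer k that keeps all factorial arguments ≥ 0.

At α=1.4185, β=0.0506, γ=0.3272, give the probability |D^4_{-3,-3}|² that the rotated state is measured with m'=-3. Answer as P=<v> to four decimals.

P=0.9860

First d^4_{-3,-3}(β=0.0506), then the phase factors e^{-i(-3)α} and e^{-i(-3)γ}:
With c≡cos(β/2)=0.999680 and s≡sin(β/2)=0.025297, N=[1·5040·1·5040]^{1/2}=5040.000000
The bounds max(0,m−m')=0 and min(l+m,l−m')=1 give 2 terms
  k=0: (−1)^0·5040.0000/(5040)·0.9997^8·0.0253^0 = +0.997443
  k=1: (−1)^1·5040.0000/(720)·0.9997^6·0.0253^2 = -0.004471
d^4_{-3,-3}(0.0506) = +0.997443 -0.004471 = +0.992972
|D^4_{-3,-3}|² = |d^4_{-3,-3}(β)|² = (+0.992972)² = 0.985993 (the z-rotation phases have unit modulus)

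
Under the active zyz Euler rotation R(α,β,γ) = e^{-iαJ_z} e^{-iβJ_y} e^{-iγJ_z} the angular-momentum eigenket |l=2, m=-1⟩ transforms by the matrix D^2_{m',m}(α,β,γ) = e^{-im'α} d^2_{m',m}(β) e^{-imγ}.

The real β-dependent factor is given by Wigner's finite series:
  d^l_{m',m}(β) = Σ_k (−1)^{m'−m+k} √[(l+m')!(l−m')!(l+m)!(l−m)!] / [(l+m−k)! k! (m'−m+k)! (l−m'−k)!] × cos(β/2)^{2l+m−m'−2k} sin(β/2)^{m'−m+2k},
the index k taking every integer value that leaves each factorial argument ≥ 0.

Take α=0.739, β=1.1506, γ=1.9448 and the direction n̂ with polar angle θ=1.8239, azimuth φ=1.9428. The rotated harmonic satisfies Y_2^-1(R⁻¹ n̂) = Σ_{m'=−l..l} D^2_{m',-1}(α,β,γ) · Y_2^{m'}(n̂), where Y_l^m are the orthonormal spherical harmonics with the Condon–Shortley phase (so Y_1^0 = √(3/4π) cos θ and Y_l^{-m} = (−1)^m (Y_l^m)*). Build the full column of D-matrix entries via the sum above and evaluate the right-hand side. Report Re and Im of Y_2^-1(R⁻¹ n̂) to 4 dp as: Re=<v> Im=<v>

Re=0.1173 Im=0.1121

Need the full column D^2_{m',-1} for m'=−2..2 at α=0.739, β=1.1506, γ=1.9448.
cos(β/2)=0.839029, sin(β/2)=0.544087
d^2_{-2,-1}: single k=1 term ⇒ +0.642731;  D = -0.617485-0.178368i
d^2_{-1,-1}: k∈[0..1] ⇒ +0.495574 -0.625189 = -0.129615;  D = +0.116269-0.057286i
d^2_{0,-1}: k∈[0..1] ⇒ -0.787181 +0.331022 = -0.456159;  D = +0.166656-0.424626i
d^2_{1,-1}: k∈[0..1] ⇒ +0.625189 -0.087634 = +0.537555;  D = +0.191878+0.502144i
d^2_{2,-1}: single k=0 term ⇒ -0.270278;  D = -0.241362-0.121634i
Y_2^{m'}(θ=1.8239,φ=1.9428) and Σ D·Y over m':
  (-0.6175-0.1784i)·(-0.2664+0.2452i)  (+0.1163-0.0573i)·(+0.0681+0.1745i)  (+0.1667-0.4246i)·(-0.2561+0.0000i)  (+0.1919+0.5021i)·(-0.0681+0.1745i)  (-0.2414-0.1216i)·(-0.2664-0.2452i)
Y_2^-1(R⁻¹ n̂) = +0.117254+0.112103i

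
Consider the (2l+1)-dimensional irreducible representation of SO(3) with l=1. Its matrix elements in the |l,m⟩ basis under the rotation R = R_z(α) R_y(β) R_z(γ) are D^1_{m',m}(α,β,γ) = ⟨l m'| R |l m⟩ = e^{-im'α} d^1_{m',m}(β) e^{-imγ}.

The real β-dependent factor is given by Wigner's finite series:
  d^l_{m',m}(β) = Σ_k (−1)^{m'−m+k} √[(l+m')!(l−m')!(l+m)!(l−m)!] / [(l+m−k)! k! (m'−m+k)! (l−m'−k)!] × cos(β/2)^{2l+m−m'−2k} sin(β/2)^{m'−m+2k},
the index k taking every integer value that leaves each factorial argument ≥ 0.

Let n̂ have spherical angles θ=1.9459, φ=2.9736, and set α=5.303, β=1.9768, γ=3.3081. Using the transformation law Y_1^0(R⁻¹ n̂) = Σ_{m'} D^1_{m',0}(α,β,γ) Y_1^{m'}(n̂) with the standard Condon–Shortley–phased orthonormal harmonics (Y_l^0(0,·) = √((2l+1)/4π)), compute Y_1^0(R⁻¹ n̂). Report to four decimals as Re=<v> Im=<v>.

Need the full column D^1_{m',0} for m'=−1..1 at α=5.303, β=1.9768, γ=3.3081.
cos(β/2)=0.550027, sin(β/2)=0.835147
d^1_{-1,0}: single k=1 term ⇒ +0.649624;  D = +0.361755-0.539578i
d^1_{0,0}: k∈[0..1] ⇒ +0.302529 -0.697471 = -0.394941;  D = -0.394941+0.000000i
d^1_{1,0}: single k=0 term ⇒ -0.649624;  D = -0.361755-0.539578i
Y_1^{m'}(θ=1.9459,φ=2.9736) and Σ D·Y over m':
  (+0.3618-0.5396i)·(-0.3169-0.0538i)  (-0.3949+0.0000i)·(-0.1790+0.0000i)  (-0.3618-0.5396i)·(+0.3169-0.0538i)
Y_1^0(R⁻¹ n̂) = -0.216622+0.000000i

Re=-0.2166 Im=0.0000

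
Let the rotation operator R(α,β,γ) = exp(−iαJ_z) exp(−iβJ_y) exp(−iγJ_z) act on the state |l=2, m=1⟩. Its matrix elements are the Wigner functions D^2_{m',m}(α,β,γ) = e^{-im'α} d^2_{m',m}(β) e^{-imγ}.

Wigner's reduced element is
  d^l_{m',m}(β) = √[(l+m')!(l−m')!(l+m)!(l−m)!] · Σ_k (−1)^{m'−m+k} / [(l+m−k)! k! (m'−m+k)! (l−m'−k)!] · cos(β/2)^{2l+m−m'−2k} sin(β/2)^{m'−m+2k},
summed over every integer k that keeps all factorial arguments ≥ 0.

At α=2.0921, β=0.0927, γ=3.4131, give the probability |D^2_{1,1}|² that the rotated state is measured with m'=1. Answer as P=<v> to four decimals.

D^2_{1,1}(2.0921,0.0927,3.4131) = e^{-i·1·2.0921}·d^2_{1,1}(0.0927)·e^{-i·1·3.4131}. Compute d first:
With c≡cos(β/2)=0.998926 and s≡sin(β/2)=0.046333, N=[6·1·6·1]^{1/2}=6.000000
Admissible k: 0..1 (factorial args all ≥0)
  k=0: (−1)^0·6.0000/(6)·0.9989^4·0.0463^0 = +0.995711
  k=1: (−1)^1·6.0000/(2)·0.9989^2·0.0463^2 = -0.006427
d^2_{1,1}(0.0927) = +0.995711 -0.006427 = +0.989285
|D^2_{1,1}|² = |d^2_{1,1}(β)|² = (+0.989285)² = 0.978684 (the z-rotation phases have unit modulus)

P=0.9787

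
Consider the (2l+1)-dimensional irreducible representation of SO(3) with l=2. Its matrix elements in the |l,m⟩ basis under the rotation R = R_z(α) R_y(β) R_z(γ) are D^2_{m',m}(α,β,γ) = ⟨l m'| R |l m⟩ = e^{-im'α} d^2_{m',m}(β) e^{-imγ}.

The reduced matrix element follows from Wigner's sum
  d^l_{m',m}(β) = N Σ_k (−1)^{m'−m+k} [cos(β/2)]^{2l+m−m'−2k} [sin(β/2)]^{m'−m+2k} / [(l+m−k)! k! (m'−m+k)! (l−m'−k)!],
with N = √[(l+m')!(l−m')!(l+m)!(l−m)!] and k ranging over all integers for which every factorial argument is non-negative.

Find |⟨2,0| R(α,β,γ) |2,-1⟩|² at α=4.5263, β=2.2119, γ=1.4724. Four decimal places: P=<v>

P=0.3446

Split into d^2_{0,-1}(β=2.2119) × two z-phases.
Half-angle: c=0.448285, s=0.893890. N=√(2·2·1·6)=4.898979
k∈{0,1} keeps every argument non-negative
  k=0: (−1)^1·4.8990/(2)·0.4483^3·0.8939^1 = -0.197253
  k=1: (−1)^2·4.8990/(2)·0.4483^1·0.8939^3 = +0.784302
d^2_{0,-1}(2.2119) = -0.197253 +0.784302 = +0.587049
|D^2_{0,-1}|² = |d^2_{0,-1}(β)|² = (+0.587049)² = 0.344626 (the z-rotation phases have unit modulus)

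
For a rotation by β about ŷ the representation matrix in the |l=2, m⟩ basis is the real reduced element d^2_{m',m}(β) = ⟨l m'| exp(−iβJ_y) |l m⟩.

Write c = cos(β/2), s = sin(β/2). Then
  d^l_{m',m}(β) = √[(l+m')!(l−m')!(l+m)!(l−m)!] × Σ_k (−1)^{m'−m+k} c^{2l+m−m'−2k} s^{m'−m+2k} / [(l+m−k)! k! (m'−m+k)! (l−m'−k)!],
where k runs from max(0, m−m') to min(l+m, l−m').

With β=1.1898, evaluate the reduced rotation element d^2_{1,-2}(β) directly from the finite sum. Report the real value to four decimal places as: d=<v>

d^2_{1,-2}(β=1.1898) via Wigner's sum:
c=cos(1.1898/2)=0.828205, s=sin(1.1898/2)=0.560426; N=√[6·1·1·24]=12.000000
The bounds max(0,m−m')=0 and min(l+m,l−m')=0 give 1 term
  k=0: (−1)^3·12.0000/(6)·0.8282^1·0.5604^3 = -0.291556
d^2_{1,-2}(1.1898) = -0.291556

d=-0.2916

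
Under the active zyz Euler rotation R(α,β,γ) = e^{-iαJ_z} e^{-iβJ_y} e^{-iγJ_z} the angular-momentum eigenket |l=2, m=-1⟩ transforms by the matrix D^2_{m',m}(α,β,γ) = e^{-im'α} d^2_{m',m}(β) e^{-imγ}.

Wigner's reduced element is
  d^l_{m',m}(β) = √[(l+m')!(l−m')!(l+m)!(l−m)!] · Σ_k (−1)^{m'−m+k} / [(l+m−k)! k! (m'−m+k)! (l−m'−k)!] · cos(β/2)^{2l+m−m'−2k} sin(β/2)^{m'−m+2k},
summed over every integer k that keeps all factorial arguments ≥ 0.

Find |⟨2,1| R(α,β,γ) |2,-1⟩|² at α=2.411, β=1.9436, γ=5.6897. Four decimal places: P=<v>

P=0.0343

Split into d^2_{1,-1}(β=1.9436) × two z-phases.
Half-angle: c=0.563814, s=0.825902. N=√(6·1·1·6)=6.000000
Admissible k: 0..1 (factorial args all ≥0)
  k=0: (−1)^2·6.0000/(2)·0.5638^2·0.8259^2 = +0.650504
  k=1: (−1)^3·6.0000/(6)·0.5638^0·0.8259^4 = -0.465279
d^2_{1,-1}(1.9436) = +0.650504 -0.465279 = +0.185224
|D^2_{1,-1}|² = |d^2_{1,-1}(β)|² = (+0.185224)² = 0.034308 (the z-rotation phases have unit modulus)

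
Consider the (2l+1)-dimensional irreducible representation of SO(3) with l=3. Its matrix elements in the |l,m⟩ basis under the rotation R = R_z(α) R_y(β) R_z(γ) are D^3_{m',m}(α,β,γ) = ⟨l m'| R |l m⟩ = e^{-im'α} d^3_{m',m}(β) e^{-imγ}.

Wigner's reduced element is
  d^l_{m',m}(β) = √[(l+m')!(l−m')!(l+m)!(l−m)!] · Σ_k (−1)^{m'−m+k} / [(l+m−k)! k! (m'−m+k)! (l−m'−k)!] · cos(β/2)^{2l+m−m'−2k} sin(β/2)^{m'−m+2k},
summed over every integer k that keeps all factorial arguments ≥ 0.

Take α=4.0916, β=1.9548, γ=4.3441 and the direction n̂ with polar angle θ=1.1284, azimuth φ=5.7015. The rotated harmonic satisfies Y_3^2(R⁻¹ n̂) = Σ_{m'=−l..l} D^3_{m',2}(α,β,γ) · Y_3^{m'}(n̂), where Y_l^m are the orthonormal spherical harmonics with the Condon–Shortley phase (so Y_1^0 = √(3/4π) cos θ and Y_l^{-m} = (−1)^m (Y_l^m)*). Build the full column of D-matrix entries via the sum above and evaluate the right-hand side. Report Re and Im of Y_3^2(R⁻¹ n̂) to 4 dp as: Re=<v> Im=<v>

Need the full column D^3_{m',2} for m'=−3..3 at α=4.0916, β=1.9548, γ=4.3441.
cos(β/2)=0.559180, sin(β/2)=0.829046
d^3_{-3,2}: single k=5 term ⇒ +0.536440;  D = -0.484195-0.230918i
d^3_{-2,2}: k∈[4..5] ⇒ +0.738564 -0.324693 = +0.413872;  D = +0.362210-0.200234i
d^3_{-1,2}: k∈[3..4] ⇒ +0.630117 -0.692541 = -0.062424;  D = +0.007212-0.062006i
d^3_{0,2}: k∈[2..3] ⇒ +0.368065 -0.809057 = -0.440992;  D = +0.326674+0.296239i
d^3_{1,2}: k∈[1..2] ⇒ +0.143330 -0.630117 = -0.486787;  D = -0.475742+0.103108i
d^3_{2,2}: k∈[0..1] ⇒ +0.030571 -0.335996 = -0.305425;  D = +0.121005-0.280432i
d^3_{3,2}: single k=0 term ⇒ -0.111023;  D = +0.057333+0.095074i
Y_3^{m'}(θ=1.1284,φ=5.7015) and Σ D·Y over m':
  (-0.4842-0.2309i)·(-0.0534+0.3033i)  (+0.3622-0.2002i)·(+0.1416+0.3281i)  (+0.0072-0.0620i)·(-0.0204-0.0134i)  (+0.3267+0.2962i)·(-0.3329+0.0000i)  (-0.4757+0.1031i)·(+0.0204-0.0134i)  (+0.1210-0.2804i)·(+0.1416-0.3281i)  (+0.0573+0.0951i)·(+0.0534+0.3033i)
Y_3^2(R⁻¹ n̂) = -0.005826-0.189935i

Re=-0.0058 Im=-0.1899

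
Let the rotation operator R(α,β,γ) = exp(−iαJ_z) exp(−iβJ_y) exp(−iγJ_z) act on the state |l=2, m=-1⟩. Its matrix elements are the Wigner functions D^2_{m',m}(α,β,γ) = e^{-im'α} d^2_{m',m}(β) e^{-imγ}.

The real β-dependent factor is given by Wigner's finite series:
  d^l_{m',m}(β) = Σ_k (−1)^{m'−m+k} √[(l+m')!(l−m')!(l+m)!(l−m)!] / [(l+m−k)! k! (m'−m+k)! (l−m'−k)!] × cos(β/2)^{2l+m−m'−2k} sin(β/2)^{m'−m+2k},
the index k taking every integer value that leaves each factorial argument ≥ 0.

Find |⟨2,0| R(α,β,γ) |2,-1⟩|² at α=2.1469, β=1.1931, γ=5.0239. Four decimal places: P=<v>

P=0.1763

First d^2_{0,-1}(β=1.1931), then the phase factors e^{-i(0)α} and e^{-i(-1)γ}:
c=cos(1.1931/2)=0.827279, s=sin(1.1931/2)=0.561792; N=√[2·2·1·6]=4.898979
k∈{0,1} keeps every argument non-negative
  k=0: (−1)^1·4.8990/(2)·0.8273^3·0.5618^1 = -0.779124
  k=1: (−1)^2·4.8990/(2)·0.8273^1·0.5618^3 = +0.359297
d^2_{0,-1}(1.1931) = -0.779124 +0.359297 = -0.419827
|D^2_{0,-1}|² = |d^2_{0,-1}(β)|² = (-0.419827)² = 0.176255 (the z-rotation phases have unit modulus)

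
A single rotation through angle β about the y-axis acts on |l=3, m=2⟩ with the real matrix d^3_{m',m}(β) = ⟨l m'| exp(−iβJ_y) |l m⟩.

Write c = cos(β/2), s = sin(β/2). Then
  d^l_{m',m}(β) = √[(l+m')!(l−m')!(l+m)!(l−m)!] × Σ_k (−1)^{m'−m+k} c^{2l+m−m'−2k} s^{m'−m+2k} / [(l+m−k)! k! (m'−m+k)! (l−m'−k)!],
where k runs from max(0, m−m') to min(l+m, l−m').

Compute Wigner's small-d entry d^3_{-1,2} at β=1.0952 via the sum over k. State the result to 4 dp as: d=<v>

d=0.4522

d^3_{-1,2}(β=1.0952) via Wigner's sum:
Half-angle: c=0.853777, s=0.520640. N=√(2·24·120·1)=75.894664
k∈{3,4} keeps every argument non-negative
  k=3: (−1)^0·75.8947/(12)·0.8538^3·0.5206^3 = +0.555488
  k=4: (−1)^1·75.8947/(24)·0.8538^1·0.5206^5 = -0.103283
d^3_{-1,2}(1.0952) = +0.555488 -0.103283 = +0.452204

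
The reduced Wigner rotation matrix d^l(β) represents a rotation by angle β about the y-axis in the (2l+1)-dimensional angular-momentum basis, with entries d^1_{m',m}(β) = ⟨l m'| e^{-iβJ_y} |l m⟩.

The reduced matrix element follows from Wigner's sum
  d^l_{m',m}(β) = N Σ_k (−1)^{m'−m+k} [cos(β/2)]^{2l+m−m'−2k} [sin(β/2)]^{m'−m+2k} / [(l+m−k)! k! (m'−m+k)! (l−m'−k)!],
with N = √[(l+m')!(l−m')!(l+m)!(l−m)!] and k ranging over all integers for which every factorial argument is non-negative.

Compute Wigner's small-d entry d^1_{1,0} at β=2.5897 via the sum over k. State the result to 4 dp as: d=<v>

d=-0.3707

d^1_{1,0}(β=2.5897) via Wigner's sum:
Half-angle: c=0.272458, s=0.962168. N=√(2·1·1·1)=1.414214
The bounds max(0,m−m')=0 and min(l+m,l−m')=0 give 1 term
  k=0: (−1)^1·1.4142/(1)·0.2725^1·0.9622^1 = -0.370736
d^1_{1,0}(2.5897) = -0.370736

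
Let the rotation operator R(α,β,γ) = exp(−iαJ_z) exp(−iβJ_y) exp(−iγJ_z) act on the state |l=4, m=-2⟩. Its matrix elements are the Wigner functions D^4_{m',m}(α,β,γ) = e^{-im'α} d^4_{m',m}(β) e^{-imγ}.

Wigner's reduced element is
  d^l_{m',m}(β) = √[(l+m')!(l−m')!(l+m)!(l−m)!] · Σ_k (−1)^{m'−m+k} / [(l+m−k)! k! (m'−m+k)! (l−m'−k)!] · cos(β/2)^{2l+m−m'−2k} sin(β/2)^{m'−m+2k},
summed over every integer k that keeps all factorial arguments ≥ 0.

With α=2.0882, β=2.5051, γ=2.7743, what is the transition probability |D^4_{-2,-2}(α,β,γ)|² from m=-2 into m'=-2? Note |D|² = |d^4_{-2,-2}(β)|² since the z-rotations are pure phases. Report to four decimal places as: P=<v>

First d^4_{-2,-2}(β=2.5051), then the phase factors e^{-i(-2)α} and e^{-i(-2)γ}:
With c≡cos(β/2)=0.312901 and s≡sin(β/2)=0.949786, N=[2·720·2·720]^{1/2}=1440.000000
k∈{0,1,2} keeps every argument non-negative
  k=0: (−1)^0·1440.0000/(1440)·0.3129^8·0.9498^0 = +0.000092
  k=1: (−1)^1·1440.0000/(120)·0.3129^6·0.9498^2 = -0.010160
  k=2: (−1)^2·1440.0000/(96)·0.3129^4·0.9498^4 = +0.117010
d^4_{-2,-2}(2.5051) = +0.000092 -0.010160 +0.117010 = +0.106942
|D^4_{-2,-2}|² = |d^4_{-2,-2}(β)|² = (+0.106942)² = 0.011437 (the z-rotation phases have unit modulus)

P=0.0114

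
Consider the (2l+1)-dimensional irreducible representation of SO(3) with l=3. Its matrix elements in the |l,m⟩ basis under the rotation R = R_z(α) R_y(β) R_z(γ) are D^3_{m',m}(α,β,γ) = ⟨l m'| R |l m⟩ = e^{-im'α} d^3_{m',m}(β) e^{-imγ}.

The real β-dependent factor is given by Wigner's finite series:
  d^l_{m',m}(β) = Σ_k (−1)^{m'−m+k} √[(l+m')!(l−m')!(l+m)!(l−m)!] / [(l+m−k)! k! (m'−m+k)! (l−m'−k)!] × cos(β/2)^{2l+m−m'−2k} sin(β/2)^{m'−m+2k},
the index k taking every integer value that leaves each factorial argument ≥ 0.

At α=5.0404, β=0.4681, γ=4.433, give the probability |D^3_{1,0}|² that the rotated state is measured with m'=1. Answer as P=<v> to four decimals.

Split into d^3_{1,0}(β=0.4681) × two z-phases.
Half-angle: c=0.972735, s=0.231919. N=√(24·2·6·6)=41.569219
k: max(0,(0)−(1))=0 … min(3+(0),3−(1))=2
  k=0: (−1)^1·41.5692/(12)·0.9727^5·0.2319^1 = -0.699681
  k=1: (−1)^2·41.5692/(4)·0.9727^3·0.2319^3 = +0.119318
  k=2: (−1)^3·41.5692/(12)·0.9727^1·0.2319^5 = -0.002261
d^3_{1,0}(0.4681) = -0.699681 +0.119318 -0.002261 = -0.582624
|D^3_{1,0}|² = |d^3_{1,0}(β)|² = (-0.582624)² = 0.339451 (the z-rotation phases have unit modulus)

P=0.3395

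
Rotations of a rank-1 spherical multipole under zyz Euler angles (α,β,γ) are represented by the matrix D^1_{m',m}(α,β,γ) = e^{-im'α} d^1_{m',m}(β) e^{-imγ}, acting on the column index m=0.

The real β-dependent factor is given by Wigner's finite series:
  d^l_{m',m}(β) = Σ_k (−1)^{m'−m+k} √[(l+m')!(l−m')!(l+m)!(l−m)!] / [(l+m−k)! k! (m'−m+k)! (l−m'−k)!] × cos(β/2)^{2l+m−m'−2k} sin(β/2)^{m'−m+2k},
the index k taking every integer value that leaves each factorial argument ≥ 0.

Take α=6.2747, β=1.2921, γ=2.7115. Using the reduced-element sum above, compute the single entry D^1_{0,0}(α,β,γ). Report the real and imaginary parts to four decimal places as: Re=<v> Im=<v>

Re=0.2751 Im=0.0000

First d^1_{0,0}(β=1.2921), then the phase factors e^{-i(0)α} and e^{-i(0)γ}:
Half-angle: c=0.798468, s=0.602037. N=√(1·1·1·1)=1.000000
k∈{0,1} keeps every argument non-negative
  k=0: (−1)^0·1.0000/(1)·0.7985^2·0.6020^0 = +0.637551
  k=1: (−1)^1·1.0000/(1)·0.7985^0·0.6020^2 = -0.362449
d^1_{0,0}(1.2921) = +0.637551 -0.362449 = +0.275103
Phases: e^{-i·(0)·6.2747}=+1.000000+0.000000i, e^{-i·(0)·2.7115}=+1.000000+0.000000i ⇒ D=+0.275103+0.000000i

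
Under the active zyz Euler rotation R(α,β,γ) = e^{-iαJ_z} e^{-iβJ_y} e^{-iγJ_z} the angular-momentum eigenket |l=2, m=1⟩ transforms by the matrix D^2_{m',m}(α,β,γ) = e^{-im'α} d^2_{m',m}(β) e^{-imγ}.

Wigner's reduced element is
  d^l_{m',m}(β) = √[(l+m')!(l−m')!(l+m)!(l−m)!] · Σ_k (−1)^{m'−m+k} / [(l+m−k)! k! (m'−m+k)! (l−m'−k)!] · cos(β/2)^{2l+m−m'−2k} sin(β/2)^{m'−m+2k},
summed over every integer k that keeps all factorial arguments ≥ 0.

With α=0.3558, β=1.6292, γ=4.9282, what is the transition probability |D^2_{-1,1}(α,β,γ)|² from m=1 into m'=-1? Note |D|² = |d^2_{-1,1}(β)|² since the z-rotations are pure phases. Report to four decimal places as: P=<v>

P=0.2185

Split into d^2_{-1,1}(β=1.6292) × two z-phases.
c=cos(1.6292/2)=0.686159, s=sin(1.6292/2)=0.727451; N=√[1·6·6·1]=6.000000
The bounds max(0,m−m')=2 and min(l+m,l−m')=3 give 2 terms
  k=2: (−1)^0·6.0000/(2)·0.6862^2·0.7275^2 = +0.747445
  k=3: (−1)^1·6.0000/(6)·0.6862^0·0.7275^4 = -0.280037
d^2_{-1,1}(1.6292) = +0.747445 -0.280037 = +0.467408
|D^2_{-1,1}|² = |d^2_{-1,1}(β)|² = (+0.467408)² = 0.218470 (the z-rotation phases have unit modulus)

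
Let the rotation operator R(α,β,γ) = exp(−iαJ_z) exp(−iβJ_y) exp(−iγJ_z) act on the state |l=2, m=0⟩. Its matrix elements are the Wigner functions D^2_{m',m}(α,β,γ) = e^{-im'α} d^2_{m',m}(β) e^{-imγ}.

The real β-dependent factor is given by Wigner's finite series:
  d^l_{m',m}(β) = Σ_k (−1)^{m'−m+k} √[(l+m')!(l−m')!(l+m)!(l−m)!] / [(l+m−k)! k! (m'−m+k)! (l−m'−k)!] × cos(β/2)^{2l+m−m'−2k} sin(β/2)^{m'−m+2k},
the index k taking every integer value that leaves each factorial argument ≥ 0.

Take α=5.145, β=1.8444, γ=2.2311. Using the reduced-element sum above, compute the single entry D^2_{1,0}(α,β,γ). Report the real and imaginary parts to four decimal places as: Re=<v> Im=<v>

Re=0.1336 Im=0.2893

Split into d^2_{1,0}(β=1.8444) × two z-phases.
With c≡cos(β/2)=0.604068 and s≡sin(β/2)=0.796932, N=[6·1·2·2]^{1/2}=4.898979
Admissible k: 0..1 (factorial args all ≥0)
  k=0: (−1)^1·4.8990/(2)·0.6041^3·0.7969^1 = -0.430284
  k=1: (−1)^2·4.8990/(2)·0.6041^1·0.7969^3 = +0.748904
d^2_{1,0}(1.8444) = -0.430284 +0.748904 = +0.318620
D = (+0.419243+0.907874i)·(+0.318620)·(+1.000000+0.000000i) = +0.133579+0.289267i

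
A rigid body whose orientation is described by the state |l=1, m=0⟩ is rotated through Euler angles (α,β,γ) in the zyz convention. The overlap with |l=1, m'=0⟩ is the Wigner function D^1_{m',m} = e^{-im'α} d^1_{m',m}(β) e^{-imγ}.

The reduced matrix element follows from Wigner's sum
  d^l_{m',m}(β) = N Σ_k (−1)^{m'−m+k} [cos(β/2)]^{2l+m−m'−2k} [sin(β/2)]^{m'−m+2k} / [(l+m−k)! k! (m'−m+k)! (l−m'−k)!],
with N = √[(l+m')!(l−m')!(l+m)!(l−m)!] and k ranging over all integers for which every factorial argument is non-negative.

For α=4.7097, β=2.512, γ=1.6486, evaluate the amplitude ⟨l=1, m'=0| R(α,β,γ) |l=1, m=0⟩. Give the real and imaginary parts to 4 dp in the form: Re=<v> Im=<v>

Re=-0.8083 Im=0.0000

D^1_{0,0}(4.7097,2.512,1.6486) = e^{-i·0·4.7097}·d^1_{0,0}(2.512)·e^{-i·0·1.6486}. Compute d first:
With c≡cos(β/2)=0.309623 and s≡sin(β/2)=0.950859, N=[1·1·1·1]^{1/2}=1.000000
The bounds max(0,m−m')=0 and min(l+m,l−m')=1 give 2 terms
  k=0: (−1)^0·1.0000/(1)·0.3096^2·0.9509^0 = +0.095866
  k=1: (−1)^1·1.0000/(1)·0.3096^0·0.9509^2 = -0.904134
d^1_{0,0}(2.512) = +0.095866 -0.904134 = -0.808267
Attach z-rotation phases: D = e^{-i(0)(4.7097)}·(-0.808267)·e^{-i(0)(1.6486)} = -0.808267+0.000000i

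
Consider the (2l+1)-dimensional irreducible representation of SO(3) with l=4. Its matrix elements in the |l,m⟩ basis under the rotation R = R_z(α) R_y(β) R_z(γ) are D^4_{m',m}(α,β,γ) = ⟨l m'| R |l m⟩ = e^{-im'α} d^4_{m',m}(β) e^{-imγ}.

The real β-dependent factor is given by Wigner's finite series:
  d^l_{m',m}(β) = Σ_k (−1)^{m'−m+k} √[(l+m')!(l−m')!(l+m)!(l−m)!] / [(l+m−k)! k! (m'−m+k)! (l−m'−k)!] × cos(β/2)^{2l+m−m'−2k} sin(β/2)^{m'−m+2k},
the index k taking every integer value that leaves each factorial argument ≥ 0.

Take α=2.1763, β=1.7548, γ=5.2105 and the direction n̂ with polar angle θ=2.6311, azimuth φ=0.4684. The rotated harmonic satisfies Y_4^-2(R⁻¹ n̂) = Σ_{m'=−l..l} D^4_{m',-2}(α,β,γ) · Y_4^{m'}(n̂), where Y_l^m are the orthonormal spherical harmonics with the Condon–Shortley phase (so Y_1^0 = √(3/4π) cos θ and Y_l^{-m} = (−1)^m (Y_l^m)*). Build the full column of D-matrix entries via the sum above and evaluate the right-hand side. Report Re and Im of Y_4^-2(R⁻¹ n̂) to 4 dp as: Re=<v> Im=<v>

Re=-0.1327 Im=0.2813

Need the full column D^4_{m',-2} for m'=−4..4 at α=2.1763, β=1.7548, γ=5.2105.
cos(β/2)=0.639153, sin(β/2)=0.769080
d^4_{-4,-2}: single k=2 term ⇒ +0.213378;  D = +0.205265+0.058280i
d^4_{-3,-2}: k∈[1..2] ⇒ +0.125392 -0.544657 = -0.419265;  D = +0.135408+0.396797i
d^4_{-2,-2}: k∈[0..2] ⇒ +0.027851 -0.483897 +0.875781 = +0.419736;  D = -0.249462+0.337560i
d^4_{-1,-2}: k∈[0..2] ⇒ -0.142181 +1.029305 -0.993541 = -0.106417;  D = -0.106366-0.003291i
d^4_{0,-2}: k∈[0..2] ⇒ +0.382554 -1.477047 +0.801971 = -0.292522;  D = +0.158979+0.245550i
d^4_{1,-2}: k∈[0..2] ⇒ -0.686203 +1.490312 -0.431559 = +0.372550;  D = -0.141887+0.344473i
d^4_{2,-2}: k∈[0..2] ⇒ +0.875781 -1.014422 +0.122397 = -0.016244;  D = -0.015871+0.003462i
d^4_{3,-2}: k∈[0..1] ⇒ -0.788599 +0.380599 = -0.408000;  D = +0.298388+0.278260i
d^4_{4,-2}: single k=0 term ⇒ +0.447318;  D = -0.064636+0.442624i
Y_4^{m'}(θ=2.6311,φ=0.4684) and Σ D·Y over m':
  (+0.2053+0.0583i)·(-0.0075-0.0241i)  (+0.1354+0.3968i)·(-0.0210+0.1256i)  (-0.2495+0.3376i)·(+0.2048-0.2785i)  (-0.1064-0.0033i)·(-0.4191+0.2120i)  (+0.1590+0.2456i)·(+0.0471+0.0000i)  (-0.1419+0.3445i)·(+0.4191+0.2120i)  (-0.0159+0.0035i)·(+0.2048+0.2785i)  (+0.2984+0.2783i)·(+0.0210+0.1256i)  (-0.0646+0.4426i)·(-0.0075+0.0241i)
Y_4^-2(R⁻¹ n̂) = -0.132731+0.281326i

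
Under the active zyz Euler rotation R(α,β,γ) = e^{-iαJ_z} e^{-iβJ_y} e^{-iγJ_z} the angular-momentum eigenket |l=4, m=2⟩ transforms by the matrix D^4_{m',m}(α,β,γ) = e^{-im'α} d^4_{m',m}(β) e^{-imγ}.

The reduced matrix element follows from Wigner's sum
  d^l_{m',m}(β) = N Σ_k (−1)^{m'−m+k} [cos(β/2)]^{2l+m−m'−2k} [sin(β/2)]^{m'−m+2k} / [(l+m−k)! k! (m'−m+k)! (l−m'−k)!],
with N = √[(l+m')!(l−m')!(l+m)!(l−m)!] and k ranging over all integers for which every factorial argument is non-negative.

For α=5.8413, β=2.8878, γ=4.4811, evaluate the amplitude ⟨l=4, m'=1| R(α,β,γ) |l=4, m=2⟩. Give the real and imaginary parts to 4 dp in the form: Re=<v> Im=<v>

D^4_{1,2}(5.8413,2.8878,4.4811) = e^{-i·1·5.8413}·d^4_{1,2}(2.8878)·e^{-i·2·4.4811}. Compute d first:
Half-angle: c=0.126556, s=0.991959. N=√(120·6·720·2)=1018.233765
The bounds max(0,m−m')=1 and min(l+m,l−m')=3 give 3 terms
  k=1: (−1)^0·1018.2338/(240)·0.1266^7·0.9920^1 = +0.000002
  k=2: (−1)^1·1018.2338/(48)·0.1266^5·0.9920^3 = -0.000672
  k=3: (−1)^2·1018.2338/(72)·0.1266^3·0.9920^5 = +0.027532
d^4_{1,2}(2.8878) = +0.000002 -0.000672 +0.027532 = +0.026862
Attach z-rotation phases: D = e^{-i(1)(5.8413)}·(+0.026862)·e^{-i(2)(4.4811)} = -0.016603-0.021116i

Re=-0.0166 Im=-0.0211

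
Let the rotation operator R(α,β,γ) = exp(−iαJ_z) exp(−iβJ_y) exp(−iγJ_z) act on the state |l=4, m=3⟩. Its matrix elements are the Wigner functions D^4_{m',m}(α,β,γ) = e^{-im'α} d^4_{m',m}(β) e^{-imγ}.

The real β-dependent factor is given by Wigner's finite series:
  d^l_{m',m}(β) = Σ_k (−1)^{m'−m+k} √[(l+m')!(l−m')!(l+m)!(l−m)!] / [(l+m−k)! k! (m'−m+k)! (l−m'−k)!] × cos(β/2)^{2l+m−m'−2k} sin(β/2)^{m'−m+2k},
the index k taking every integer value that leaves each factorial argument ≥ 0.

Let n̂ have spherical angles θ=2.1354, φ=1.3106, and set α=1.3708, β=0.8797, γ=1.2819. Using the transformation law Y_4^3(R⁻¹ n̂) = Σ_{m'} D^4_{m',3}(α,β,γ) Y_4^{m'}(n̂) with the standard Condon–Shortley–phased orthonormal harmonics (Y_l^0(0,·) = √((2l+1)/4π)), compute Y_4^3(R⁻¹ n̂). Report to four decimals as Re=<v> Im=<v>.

Need the full column D^4_{m',3} for m'=−4..4 at α=1.3708, β=0.8797, γ=1.2819.
cos(β/2)=0.904816, sin(β/2)=0.425804
d^4_{-4,3}: single k=7 term ⇒ +0.006495;  D = -0.000433+0.006480i
d^4_{-3,3}: k∈[6..7] ⇒ +0.034157 -0.001081 = +0.033076;  D = +0.031907+0.008717i
d^4_{-2,3}: k∈[5..6] ⇒ +0.116389 -0.008592 = +0.107797;  D = +0.048502-0.096269i
d^4_{-1,3}: k∈[4..5] ⇒ +0.291472 -0.038730 = +0.252742;  D = -0.198623-0.156293i
d^4_{0,3}: k∈[3..4] ⇒ +0.553978 -0.122685 = +0.431293;  D = -0.328727+0.279199i
d^4_{1,3}: k∈[2..3] ⇒ +0.789677 -0.291472 = +0.498205;  D = +0.240648+0.436230i
d^4_{2,3}: k∈[1..2] ⇒ +0.791032 -0.525550 = +0.265482;  D = +0.253299-0.079498i
d^4_{3,3}: k∈[0..1] ⇒ +0.449242 -0.696430 = -0.247188;  D = +0.025690+0.245849i
d^4_{4,3}: single k=0 term ⇒ -0.597964;  D = +0.595217+0.057244i
Y_4^{m'}(θ=2.1354,φ=1.3106) and Σ D·Y over m':
  (-0.0004+0.0065i)·(+0.1140+0.1945i)  (+0.0319+0.0087i)·(+0.2842-0.2869i)  (+0.0485-0.0963i)·(-0.2080-0.1192i)  (-0.1986-0.1563i)·(+0.0548-0.2058i)  (-0.3287+0.2792i)·(-0.2878+0.0000i)  (+0.2406+0.4362i)·(-0.0548-0.2058i)  (+0.2533-0.0795i)·(-0.2080+0.1192i)  (+0.0257+0.2458i)·(-0.2842-0.2869i)  (+0.5952+0.0572i)·(+0.1140-0.1945i)
Y_4^3(R⁻¹ n̂) = +0.215812-0.252968i

Re=0.2158 Im=-0.2530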